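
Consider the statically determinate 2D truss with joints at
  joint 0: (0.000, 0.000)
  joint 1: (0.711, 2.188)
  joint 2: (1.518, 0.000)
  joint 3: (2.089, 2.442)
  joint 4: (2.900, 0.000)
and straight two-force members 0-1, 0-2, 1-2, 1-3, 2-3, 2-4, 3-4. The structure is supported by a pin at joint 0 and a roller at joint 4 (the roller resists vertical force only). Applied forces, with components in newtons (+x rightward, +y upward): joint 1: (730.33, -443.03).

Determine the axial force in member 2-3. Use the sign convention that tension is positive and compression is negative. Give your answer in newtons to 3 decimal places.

N=5 nodes, M=7 members, R=3 reactions → 2N=10, M+R=10
member 0 (0-1): L=2.3006, (cx,cy)=(0.3090,0.9510)
member 1 (0-2): L=1.5180, (cx,cy)=(1.0000,0.0000)
member 2 (1-2): L=2.3321, (cx,cy)=(0.3460,-0.9382)
member 3 (1-3): L=1.4012, (cx,cy)=(0.9834,0.1813)
member 4 (2-3): L=2.5079, (cx,cy)=(0.2277,0.9737)
member 5 (2-4): L=1.3820, (cx,cy)=(1.0000,0.0000)
member 6 (3-4): L=2.5731, (cx,cy)=(0.3152,-0.9490)
solve A·x = −loads:
  F[0-1] = +227.7597 N (tension)
  F[0-2] = +659.9416 N (tension)
  F[1-2] = -779.7221 N (compression)
  F[1-3] = -396.6961 N (compression)
  F[2-3] = +751.2821 N (tension)
  F[2-4] = +219.0697 N (tension)
  F[3-4] = -695.0659 N (compression)
  Rx@0 = -730.3300 N
  Ry@0 = -216.6101 N
  Ry@4 = +659.6401 N

751.282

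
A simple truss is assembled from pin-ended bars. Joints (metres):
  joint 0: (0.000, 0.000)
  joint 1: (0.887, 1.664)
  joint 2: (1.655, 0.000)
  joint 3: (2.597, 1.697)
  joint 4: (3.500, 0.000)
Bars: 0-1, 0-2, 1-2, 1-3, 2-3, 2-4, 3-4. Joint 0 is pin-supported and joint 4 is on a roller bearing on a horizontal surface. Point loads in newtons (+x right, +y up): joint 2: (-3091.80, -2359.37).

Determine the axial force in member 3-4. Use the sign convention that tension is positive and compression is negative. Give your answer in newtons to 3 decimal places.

N=5 nodes, M=7 members, R=3 reactions → 2N=10, M+R=10
member 0 (0-1): L=1.8856, (cx,cy)=(0.4704,0.8825)
member 1 (0-2): L=1.6550, (cx,cy)=(1.0000,0.0000)
member 2 (1-2): L=1.8327, (cx,cy)=(0.4191,-0.9080)
member 3 (1-3): L=1.7103, (cx,cy)=(0.9998,0.0193)
member 4 (2-3): L=1.9409, (cx,cy)=(0.4853,0.8743)
member 5 (2-4): L=1.8450, (cx,cy)=(1.0000,0.0000)
member 6 (3-4): L=1.9223, (cx,cy)=(0.4698,-0.8828)
solve A·x = −loads:
  F[0-1] = -1409.3909 N (compression)
  F[0-2] = -2428.8288 N (compression)
  F[1-2] = +1343.7428 N (tension)
  F[1-3] = -1226.3059 N (compression)
  F[2-3] = +1303.0659 N (tension)
  F[2-4] = +593.6520 N (tension)
  F[3-4] = -1263.7588 N (compression)
  Rx@0 = +3091.8000 N
  Ry@0 = +1243.7250 N
  Ry@4 = +1115.6450 N

-1263.759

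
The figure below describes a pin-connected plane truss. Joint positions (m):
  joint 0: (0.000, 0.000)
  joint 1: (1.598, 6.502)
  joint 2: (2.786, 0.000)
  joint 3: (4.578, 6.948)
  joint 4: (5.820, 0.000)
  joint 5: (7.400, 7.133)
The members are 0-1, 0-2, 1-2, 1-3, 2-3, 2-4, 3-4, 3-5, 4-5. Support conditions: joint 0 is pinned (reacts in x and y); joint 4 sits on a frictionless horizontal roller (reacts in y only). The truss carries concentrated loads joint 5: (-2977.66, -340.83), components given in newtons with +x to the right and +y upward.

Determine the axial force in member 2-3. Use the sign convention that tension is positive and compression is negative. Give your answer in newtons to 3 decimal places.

-3444.002

N=6 nodes, M=9 members, R=3 reactions → 2N=12, M+R=12
member 0 (0-1): L=6.6955, (cx,cy)=(0.2387,0.9711)
member 1 (0-2): L=2.7860, (cx,cy)=(1.0000,0.0000)
member 2 (1-2): L=6.6096, (cx,cy)=(0.1797,-0.9837)
member 3 (1-3): L=3.0132, (cx,cy)=(0.9890,0.1480)
member 4 (2-3): L=7.1754, (cx,cy)=(0.2497,0.9683)
member 5 (2-4): L=3.0340, (cx,cy)=(1.0000,0.0000)
member 6 (3-4): L=7.0581, (cx,cy)=(0.1760,-0.9844)
member 7 (3-5): L=2.8281, (cx,cy)=(0.9979,0.0654)
member 8 (4-5): L=7.3059, (cx,cy)=(0.2163,0.9763)
solve A·x = −loads:
  F[0-1] = -3662.7454 N (compression)
  F[0-2] = -2103.4797 N (compression)
  F[1-2] = +3390.0774 N (tension)
  F[1-3] = -1500.0270 N (compression)
  F[2-3] = -3444.0018 N (compression)
  F[2-4] = -634.0400 N (compression)
  F[3-4] = +3417.1590 N (tension)
  F[3-5] = -2951.2491 N (compression)
  F[4-5] = -151.3531 N (compression)
  Rx@0 = +2977.6600 N
  Ry@0 = +3556.8965 N
  Ry@4 = -3216.0665 N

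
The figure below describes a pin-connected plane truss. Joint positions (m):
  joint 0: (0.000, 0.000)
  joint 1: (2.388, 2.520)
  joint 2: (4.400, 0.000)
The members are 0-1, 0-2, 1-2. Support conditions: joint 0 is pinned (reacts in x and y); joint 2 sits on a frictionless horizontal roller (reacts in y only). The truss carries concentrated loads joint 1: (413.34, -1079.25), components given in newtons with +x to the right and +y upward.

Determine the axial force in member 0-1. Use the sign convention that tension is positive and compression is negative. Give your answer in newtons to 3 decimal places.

N=3 nodes, M=3 members, R=3 reactions → 2N=6, M+R=6
member 0 (0-1): L=3.4717, (cx,cy)=(0.6878,0.7259)
member 1 (0-2): L=4.4000, (cx,cy)=(1.0000,0.0000)
member 2 (1-2): L=3.2247, (cx,cy)=(0.6239,-0.7815)
solve A·x = −loads:
  F[0-1] = -353.7595 N (compression)
  F[0-2] = +656.6701 N (tension)
  F[1-2] = -1052.4598 N (compression)
  Rx@0 = -413.3400 N
  Ry@0 = +256.7805 N
  Ry@2 = +822.4695 N

-353.759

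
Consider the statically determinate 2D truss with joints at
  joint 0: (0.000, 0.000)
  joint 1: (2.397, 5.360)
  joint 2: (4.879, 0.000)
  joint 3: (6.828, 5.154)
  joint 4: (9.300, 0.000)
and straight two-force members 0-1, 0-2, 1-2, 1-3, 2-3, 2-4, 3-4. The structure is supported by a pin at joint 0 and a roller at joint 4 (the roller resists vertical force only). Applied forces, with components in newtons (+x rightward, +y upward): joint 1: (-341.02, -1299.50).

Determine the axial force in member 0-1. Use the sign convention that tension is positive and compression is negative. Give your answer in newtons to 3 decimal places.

-1271.926

N=5 nodes, M=7 members, R=3 reactions → 2N=10, M+R=10
member 0 (0-1): L=5.8716, (cx,cy)=(0.4082,0.9129)
member 1 (0-2): L=4.8790, (cx,cy)=(1.0000,0.0000)
member 2 (1-2): L=5.9068, (cx,cy)=(0.4202,-0.9074)
member 3 (1-3): L=4.4358, (cx,cy)=(0.9989,-0.0464)
member 4 (2-3): L=5.5102, (cx,cy)=(0.3537,0.9354)
member 5 (2-4): L=4.4210, (cx,cy)=(1.0000,0.0000)
member 6 (3-4): L=5.7162, (cx,cy)=(0.4325,-0.9017)
solve A·x = −loads:
  F[0-1] = -1271.9257 N (compression)
  F[0-2] = +178.2298 N (tension)
  F[1-2] = -146.5312 N (compression)
  F[1-3] = -116.7840 N (compression)
  F[2-3] = +142.1569 N (tension)
  F[2-4] = +66.3760 N (tension)
  F[3-4] = -153.4855 N (compression)
  Rx@0 = +341.0200 N
  Ry@0 = +1161.1092 N
  Ry@4 = +138.3908 N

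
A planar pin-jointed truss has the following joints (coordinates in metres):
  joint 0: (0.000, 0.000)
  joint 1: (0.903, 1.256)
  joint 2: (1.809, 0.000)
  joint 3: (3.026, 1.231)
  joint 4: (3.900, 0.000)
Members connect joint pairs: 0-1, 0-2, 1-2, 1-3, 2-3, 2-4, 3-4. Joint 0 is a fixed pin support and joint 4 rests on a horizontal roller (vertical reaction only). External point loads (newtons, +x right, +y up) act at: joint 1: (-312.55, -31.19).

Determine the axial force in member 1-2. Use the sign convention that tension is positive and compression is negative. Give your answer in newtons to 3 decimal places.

N=5 nodes, M=7 members, R=3 reactions → 2N=10, M+R=10
member 0 (0-1): L=1.5469, (cx,cy)=(0.5837,0.8119)
member 1 (0-2): L=1.8090, (cx,cy)=(1.0000,0.0000)
member 2 (1-2): L=1.5487, (cx,cy)=(0.5850,-0.8110)
member 3 (1-3): L=2.1231, (cx,cy)=(0.9999,-0.0118)
member 4 (2-3): L=1.7310, (cx,cy)=(0.7031,0.7111)
member 5 (2-4): L=2.0910, (cx,cy)=(1.0000,0.0000)
member 6 (3-4): L=1.5097, (cx,cy)=(0.5789,-0.8154)
solve A·x = −loads:
  F[0-1] = -153.4912 N (compression)
  F[0-2] = -222.9507 N (compression)
  F[1-2] = +112.9295 N (tension)
  F[1-3] = +156.8957 N (tension)
  F[2-3] = -128.7906 N (compression)
  F[2-4] = -66.3384 N (compression)
  F[3-4] = +114.5904 N (tension)
  Rx@0 = +312.5500 N
  Ry@0 = +124.6254 N
  Ry@4 = -93.4354 N

112.929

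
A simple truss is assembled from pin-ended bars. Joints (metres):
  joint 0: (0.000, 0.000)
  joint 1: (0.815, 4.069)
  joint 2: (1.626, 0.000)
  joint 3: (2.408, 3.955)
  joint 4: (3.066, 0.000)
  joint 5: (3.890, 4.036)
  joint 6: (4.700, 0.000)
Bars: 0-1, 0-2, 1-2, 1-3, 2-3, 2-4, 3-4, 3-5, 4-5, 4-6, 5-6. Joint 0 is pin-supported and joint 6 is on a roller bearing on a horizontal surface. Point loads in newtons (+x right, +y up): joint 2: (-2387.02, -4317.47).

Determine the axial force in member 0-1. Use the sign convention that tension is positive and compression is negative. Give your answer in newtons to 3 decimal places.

-2879.895

N=7 nodes, M=11 members, R=3 reactions → 2N=14, M+R=14
member 0 (0-1): L=4.1498, (cx,cy)=(0.1964,0.9805)
member 1 (0-2): L=1.6260, (cx,cy)=(1.0000,0.0000)
member 2 (1-2): L=4.1490, (cx,cy)=(0.1955,-0.9807)
member 3 (1-3): L=1.5971, (cx,cy)=(0.9974,-0.0714)
member 4 (2-3): L=4.0316, (cx,cy)=(0.1940,0.9810)
member 5 (2-4): L=1.4400, (cx,cy)=(1.0000,0.0000)
member 6 (3-4): L=4.0094, (cx,cy)=(0.1641,-0.9864)
member 7 (3-5): L=1.4842, (cx,cy)=(0.9985,0.0546)
member 8 (4-5): L=4.1193, (cx,cy)=(0.2000,0.9798)
member 9 (4-6): L=1.6340, (cx,cy)=(1.0000,0.0000)
member 10 (5-6): L=4.1165, (cx,cy)=(0.1968,-0.9804)
solve A·x = −loads:
  F[0-1] = -2879.8950 N (compression)
  F[0-2] = -1821.4254 N (compression)
  F[1-2] = +2962.8836 N (tension)
  F[1-3] = -1147.6687 N (compression)
  F[2-3] = +1439.0711 N (tension)
  F[2-4] = +865.6058 N (tension)
  F[3-4] = -1548.0755 N (compression)
  F[3-5] = -612.4548 N (compression)
  F[4-5] = +1558.5866 N (tension)
  F[4-6] = +299.7684 N (tension)
  F[5-6] = -1523.4448 N (compression)
  Rx@0 = +2387.0200 N
  Ry@0 = +2823.8091 N
  Ry@6 = +1493.6609 N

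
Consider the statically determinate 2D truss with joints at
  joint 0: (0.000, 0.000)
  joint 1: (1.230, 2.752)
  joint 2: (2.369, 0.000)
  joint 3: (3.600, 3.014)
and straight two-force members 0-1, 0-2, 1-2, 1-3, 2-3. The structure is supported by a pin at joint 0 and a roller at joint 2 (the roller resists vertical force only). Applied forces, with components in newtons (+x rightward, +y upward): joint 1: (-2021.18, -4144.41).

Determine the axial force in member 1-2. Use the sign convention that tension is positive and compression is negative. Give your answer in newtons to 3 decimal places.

212.279

N=4 nodes, M=5 members, R=3 reactions → 2N=8, M+R=8
member 0 (0-1): L=3.0144, (cx,cy)=(0.4080,0.9130)
member 1 (0-2): L=2.3690, (cx,cy)=(1.0000,0.0000)
member 2 (1-2): L=2.9784, (cx,cy)=(0.3824,-0.9240)
member 3 (1-3): L=2.3844, (cx,cy)=(0.9939,0.1099)
member 4 (2-3): L=3.2557, (cx,cy)=(0.3781,0.9258)
solve A·x = −loads:
  F[0-1] = -4754.3666 N (compression)
  F[0-2] = -81.1799 N (compression)
  F[1-2] = +212.2788 N (tension)
  F[1-3] = -0.0000 N (compression)
  F[2-3] = -0.0000 N (compression)
  Rx@0 = +2021.1800 N
  Ry@0 = +4340.5531 N
  Ry@2 = -196.1431 N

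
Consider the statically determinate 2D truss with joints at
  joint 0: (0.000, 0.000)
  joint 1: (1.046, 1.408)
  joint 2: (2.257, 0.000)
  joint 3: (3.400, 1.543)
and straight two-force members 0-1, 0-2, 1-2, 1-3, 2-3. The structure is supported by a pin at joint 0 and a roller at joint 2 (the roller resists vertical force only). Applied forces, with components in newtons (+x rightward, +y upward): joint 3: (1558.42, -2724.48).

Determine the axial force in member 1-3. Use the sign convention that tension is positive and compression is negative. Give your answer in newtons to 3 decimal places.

3741.440

N=4 nodes, M=5 members, R=3 reactions → 2N=8, M+R=8
member 0 (0-1): L=1.7540, (cx,cy)=(0.5963,0.8027)
member 1 (0-2): L=2.2570, (cx,cy)=(1.0000,0.0000)
member 2 (1-2): L=1.8571, (cx,cy)=(0.6521,-0.7582)
member 3 (1-3): L=2.3579, (cx,cy)=(0.9984,0.0573)
member 4 (2-3): L=1.9202, (cx,cy)=(0.5952,0.8035)
solve A·x = −loads:
  F[0-1] = +3046.0601 N (tension)
  F[0-2] = -258.0827 N (compression)
  F[1-2] = -2942.6002 N (compression)
  F[1-3] = +3741.4404 N (tension)
  F[2-3] = -3657.1514 N (compression)
  Rx@0 = -1558.4200 N
  Ry@0 = -2445.1585 N
  Ry@2 = +5169.6385 N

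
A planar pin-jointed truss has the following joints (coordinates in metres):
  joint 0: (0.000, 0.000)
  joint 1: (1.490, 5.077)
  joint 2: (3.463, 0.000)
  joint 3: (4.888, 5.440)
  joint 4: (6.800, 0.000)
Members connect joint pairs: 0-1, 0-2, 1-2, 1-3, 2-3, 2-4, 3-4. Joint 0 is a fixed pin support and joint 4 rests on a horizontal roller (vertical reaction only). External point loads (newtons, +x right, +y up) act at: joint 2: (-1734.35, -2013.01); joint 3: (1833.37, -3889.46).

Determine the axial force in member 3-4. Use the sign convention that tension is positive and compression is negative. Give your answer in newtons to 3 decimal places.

-5604.777

N=5 nodes, M=7 members, R=3 reactions → 2N=10, M+R=10
member 0 (0-1): L=5.2911, (cx,cy)=(0.2816,0.9595)
member 1 (0-2): L=3.4630, (cx,cy)=(1.0000,0.0000)
member 2 (1-2): L=5.4469, (cx,cy)=(0.3622,-0.9321)
member 3 (1-3): L=3.4173, (cx,cy)=(0.9943,0.1062)
member 4 (2-3): L=5.6235, (cx,cy)=(0.2534,0.9674)
member 5 (2-4): L=3.3370, (cx,cy)=(1.0000,0.0000)
member 6 (3-4): L=5.7662, (cx,cy)=(0.3316,-0.9434)
solve A·x = −loads:
  F[0-1] = -640.7128 N (compression)
  F[0-2] = +279.4470 N (tension)
  F[1-2] = +613.4296 N (tension)
  F[1-3] = -404.9173 N (compression)
  F[2-3] = +1489.8643 N (tension)
  F[2-4] = +1858.4662 N (tension)
  F[3-4] = -5604.7768 N (compression)
  Rx@0 = -99.0200 N
  Ry@0 = +614.7837 N
  Ry@4 = +5287.6863 N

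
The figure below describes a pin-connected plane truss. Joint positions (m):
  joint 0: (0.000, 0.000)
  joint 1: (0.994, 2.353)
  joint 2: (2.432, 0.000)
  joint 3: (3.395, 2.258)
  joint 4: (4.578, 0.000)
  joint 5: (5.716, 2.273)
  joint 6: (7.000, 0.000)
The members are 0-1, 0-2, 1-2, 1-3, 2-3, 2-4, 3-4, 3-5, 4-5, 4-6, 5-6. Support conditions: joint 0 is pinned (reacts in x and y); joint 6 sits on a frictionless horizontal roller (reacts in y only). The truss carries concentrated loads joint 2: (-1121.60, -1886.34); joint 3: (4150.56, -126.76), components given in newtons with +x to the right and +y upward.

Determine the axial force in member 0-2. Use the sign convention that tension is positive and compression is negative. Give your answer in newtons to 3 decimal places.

3010.964

N=7 nodes, M=11 members, R=3 reactions → 2N=14, M+R=14
member 0 (0-1): L=2.5543, (cx,cy)=(0.3891,0.9212)
member 1 (0-2): L=2.4320, (cx,cy)=(1.0000,0.0000)
member 2 (1-2): L=2.7576, (cx,cy)=(0.5215,-0.8533)
member 3 (1-3): L=2.4029, (cx,cy)=(0.9992,-0.0395)
member 4 (2-3): L=2.4548, (cx,cy)=(0.3923,0.9198)
member 5 (2-4): L=2.1460, (cx,cy)=(1.0000,0.0000)
member 6 (3-4): L=2.5491, (cx,cy)=(0.4641,-0.8858)
member 7 (3-5): L=2.3210, (cx,cy)=(1.0000,0.0065)
member 8 (4-5): L=2.5420, (cx,cy)=(0.4477,0.8942)
member 9 (4-6): L=2.4220, (cx,cy)=(1.0000,0.0000)
member 10 (5-6): L=2.6106, (cx,cy)=(0.4918,-0.8707)
solve A·x = −loads:
  F[0-1] = +46.2441 N (tension)
  F[0-2] = +3010.9645 N (tension)
  F[1-2] = -52.0166 N (compression)
  F[1-3] = +45.1557 N (tension)
  F[2-3] = +2098.9809 N (tension)
  F[2-4] = +3282.0174 N (tension)
  F[3-4] = -2336.7774 N (compression)
  F[3-5] = -2197.6109 N (compression)
  F[4-5] = +2314.8313 N (tension)
  F[4-6] = +1161.2484 N (tension)
  F[5-6] = -2361.0160 N (compression)
  Rx@0 = -3028.9600 N
  Ry@0 = -42.5991 N
  Ry@6 = +2055.6991 N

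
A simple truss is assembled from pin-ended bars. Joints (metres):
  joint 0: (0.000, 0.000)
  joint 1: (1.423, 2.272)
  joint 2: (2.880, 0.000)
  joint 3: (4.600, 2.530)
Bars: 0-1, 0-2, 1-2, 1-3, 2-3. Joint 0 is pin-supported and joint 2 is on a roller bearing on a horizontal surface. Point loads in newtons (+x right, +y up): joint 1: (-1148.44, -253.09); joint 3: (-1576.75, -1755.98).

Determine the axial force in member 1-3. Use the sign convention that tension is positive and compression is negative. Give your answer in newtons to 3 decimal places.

-406.674

N=4 nodes, M=5 members, R=3 reactions → 2N=8, M+R=8
member 0 (0-1): L=2.6808, (cx,cy)=(0.5308,0.8475)
member 1 (0-2): L=2.8800, (cx,cy)=(1.0000,0.0000)
member 2 (1-2): L=2.6990, (cx,cy)=(0.5398,-0.8418)
member 3 (1-3): L=3.1875, (cx,cy)=(0.9967,0.0809)
member 4 (2-3): L=3.0593, (cx,cy)=(0.5622,0.8270)
solve A·x = −loads:
  F[0-1] = -1617.0613 N (compression)
  F[0-2] = -1866.8484 N (compression)
  F[1-2] = +1288.2753 N (tension)
  F[1-3] = -406.6740 N (compression)
  F[2-3] = -2083.5422 N (compression)
  Rx@0 = +2725.1900 N
  Ry@0 = +1370.4513 N
  Ry@2 = +638.6187 N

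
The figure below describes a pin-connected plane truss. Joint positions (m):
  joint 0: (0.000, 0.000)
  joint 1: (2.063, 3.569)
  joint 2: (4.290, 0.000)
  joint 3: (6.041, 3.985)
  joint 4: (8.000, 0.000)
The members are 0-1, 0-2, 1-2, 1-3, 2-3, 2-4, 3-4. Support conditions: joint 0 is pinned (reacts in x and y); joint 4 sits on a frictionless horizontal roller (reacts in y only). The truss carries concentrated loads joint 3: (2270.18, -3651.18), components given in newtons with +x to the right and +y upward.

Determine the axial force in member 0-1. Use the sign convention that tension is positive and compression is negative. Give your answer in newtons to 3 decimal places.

N=5 nodes, M=7 members, R=3 reactions → 2N=10, M+R=10
member 0 (0-1): L=4.1223, (cx,cy)=(0.5004,0.8658)
member 1 (0-2): L=4.2900, (cx,cy)=(1.0000,0.0000)
member 2 (1-2): L=4.2068, (cx,cy)=(0.5294,-0.8484)
member 3 (1-3): L=3.9997, (cx,cy)=(0.9946,0.1040)
member 4 (2-3): L=4.3527, (cx,cy)=(0.4023,0.9155)
member 5 (2-4): L=3.7100, (cx,cy)=(1.0000,0.0000)
member 6 (3-4): L=4.4405, (cx,cy)=(0.4412,-0.8974)
solve A·x = −loads:
  F[0-1] = +273.4570 N (tension)
  F[0-2] = +2133.3303 N (tension)
  F[1-2] = -246.1309 N (compression)
  F[1-3] = +268.6031 N (tension)
  F[2-3] = +228.0827 N (tension)
  F[2-4] = +1911.2814 N (tension)
  F[3-4] = -4332.3206 N (compression)
  Rx@0 = -2270.1800 N
  Ry@0 = -236.7507 N
  Ry@4 = +3887.9307 N

273.457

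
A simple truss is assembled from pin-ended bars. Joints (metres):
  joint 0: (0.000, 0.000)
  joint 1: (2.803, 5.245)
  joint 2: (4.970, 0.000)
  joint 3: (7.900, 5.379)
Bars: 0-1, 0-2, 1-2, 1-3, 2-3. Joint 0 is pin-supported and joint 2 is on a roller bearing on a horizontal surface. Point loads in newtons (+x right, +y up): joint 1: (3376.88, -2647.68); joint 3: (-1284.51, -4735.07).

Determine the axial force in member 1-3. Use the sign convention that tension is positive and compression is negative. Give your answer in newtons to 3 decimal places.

1313.999

N=4 nodes, M=5 members, R=3 reactions → 2N=8, M+R=8
member 0 (0-1): L=5.9470, (cx,cy)=(0.4713,0.8820)
member 1 (0-2): L=4.9700, (cx,cy)=(1.0000,0.0000)
member 2 (1-2): L=5.6750, (cx,cy)=(0.3818,-0.9242)
member 3 (1-3): L=5.0988, (cx,cy)=(0.9997,0.0263)
member 4 (2-3): L=6.1252, (cx,cy)=(0.4783,0.8782)
solve A·x = −loads:
  F[0-1] = +4320.5977 N (tension)
  F[0-2] = +55.9431 N (tension)
  F[1-2] = -6950.3949 N (compression)
  F[1-3] = +1313.9987 N (tension)
  F[2-3] = -5431.2984 N (compression)
  Rx@0 = -2092.3700 N
  Ry@0 = -3810.5813 N
  Ry@2 = +11193.3313 N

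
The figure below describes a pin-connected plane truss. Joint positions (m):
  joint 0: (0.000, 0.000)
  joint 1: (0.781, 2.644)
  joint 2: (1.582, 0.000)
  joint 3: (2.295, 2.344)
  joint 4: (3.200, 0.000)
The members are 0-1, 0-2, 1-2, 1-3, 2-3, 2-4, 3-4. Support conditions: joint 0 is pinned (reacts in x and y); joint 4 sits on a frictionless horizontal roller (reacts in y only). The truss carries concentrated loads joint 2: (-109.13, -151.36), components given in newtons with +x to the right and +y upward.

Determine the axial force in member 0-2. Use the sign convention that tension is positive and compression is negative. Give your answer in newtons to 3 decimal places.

N=5 nodes, M=7 members, R=3 reactions → 2N=10, M+R=10
member 0 (0-1): L=2.7569, (cx,cy)=(0.2833,0.9590)
member 1 (0-2): L=1.5820, (cx,cy)=(1.0000,0.0000)
member 2 (1-2): L=2.7627, (cx,cy)=(0.2899,-0.9570)
member 3 (1-3): L=1.5434, (cx,cy)=(0.9809,-0.1944)
member 4 (2-3): L=2.4500, (cx,cy)=(0.2910,0.9567)
member 5 (2-4): L=1.6180, (cx,cy)=(1.0000,0.0000)
member 6 (3-4): L=2.5126, (cx,cy)=(0.3602,-0.9329)
solve A·x = −loads:
  F[0-1] = -79.8004 N (compression)
  F[0-2] = -86.5237 N (compression)
  F[1-2] = +90.0526 N (tension)
  F[1-3] = -49.6631 N (compression)
  F[2-3] = +68.1240 N (tension)
  F[2-4] = +28.8907 N (tension)
  F[3-4] = -80.2122 N (compression)
  Rx@0 = +109.1300 N
  Ry@0 = +76.5314 N
  Ry@4 = +74.8286 N

-86.524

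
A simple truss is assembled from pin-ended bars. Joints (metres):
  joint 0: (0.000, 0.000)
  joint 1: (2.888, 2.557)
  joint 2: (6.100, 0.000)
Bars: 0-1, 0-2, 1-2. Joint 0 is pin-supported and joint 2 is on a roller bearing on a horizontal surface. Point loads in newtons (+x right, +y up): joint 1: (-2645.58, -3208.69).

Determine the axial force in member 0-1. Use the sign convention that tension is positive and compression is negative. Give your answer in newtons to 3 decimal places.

N=3 nodes, M=3 members, R=3 reactions → 2N=6, M+R=6
member 0 (0-1): L=3.8573, (cx,cy)=(0.7487,0.6629)
member 1 (0-2): L=6.1000, (cx,cy)=(1.0000,0.0000)
member 2 (1-2): L=4.1055, (cx,cy)=(0.7824,-0.6228)
solve A·x = −loads:
  F[0-1] = -4221.6652 N (compression)
  F[0-2] = +515.2208 N (tension)
  F[1-2] = -658.5438 N (compression)
  Rx@0 = +2645.5800 N
  Ry@0 = +2798.5345 N
  Ry@2 = +410.1555 N

-4221.665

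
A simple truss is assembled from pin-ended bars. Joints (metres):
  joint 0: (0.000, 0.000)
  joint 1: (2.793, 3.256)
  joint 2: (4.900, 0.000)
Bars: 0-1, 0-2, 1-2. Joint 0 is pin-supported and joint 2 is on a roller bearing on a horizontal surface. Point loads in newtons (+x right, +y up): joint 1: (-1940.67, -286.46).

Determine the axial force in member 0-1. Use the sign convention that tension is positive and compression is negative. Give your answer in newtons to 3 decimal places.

-1861.285

N=3 nodes, M=3 members, R=3 reactions → 2N=6, M+R=6
member 0 (0-1): L=4.2898, (cx,cy)=(0.6511,0.7590)
member 1 (0-2): L=4.9000, (cx,cy)=(1.0000,0.0000)
member 2 (1-2): L=3.8783, (cx,cy)=(0.5433,-0.8395)
solve A·x = −loads:
  F[0-1] = -1861.2847 N (compression)
  F[0-2] = -728.8261 N (compression)
  F[1-2] = +1341.5211 N (tension)
  Rx@0 = +1940.6700 N
  Ry@0 = +1412.7332 N
  Ry@2 = -1126.2732 N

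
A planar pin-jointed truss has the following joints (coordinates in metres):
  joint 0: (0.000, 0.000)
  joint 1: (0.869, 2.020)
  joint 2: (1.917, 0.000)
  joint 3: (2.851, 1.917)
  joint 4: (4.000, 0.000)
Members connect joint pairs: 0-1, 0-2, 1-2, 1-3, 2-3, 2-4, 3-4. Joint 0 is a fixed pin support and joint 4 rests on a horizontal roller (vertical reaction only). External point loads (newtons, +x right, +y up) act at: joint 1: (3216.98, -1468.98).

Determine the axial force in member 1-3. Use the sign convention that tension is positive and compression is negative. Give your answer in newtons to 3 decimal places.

N=5 nodes, M=7 members, R=3 reactions → 2N=10, M+R=10
member 0 (0-1): L=2.1990, (cx,cy)=(0.3952,0.9186)
member 1 (0-2): L=1.9170, (cx,cy)=(1.0000,0.0000)
member 2 (1-2): L=2.2757, (cx,cy)=(0.4605,-0.8876)
member 3 (1-3): L=1.9847, (cx,cy)=(0.9987,-0.0519)
member 4 (2-3): L=2.1324, (cx,cy)=(0.4380,0.8990)
member 5 (2-4): L=2.0830, (cx,cy)=(1.0000,0.0000)
member 6 (3-4): L=2.2350, (cx,cy)=(0.5141,-0.8577)
solve A·x = −loads:
  F[0-1] = +516.7964 N (tension)
  F[0-2] = +3012.7517 N (tension)
  F[1-2] = -2069.1355 N (compression)
  F[1-3] = -2062.6482 N (compression)
  F[2-3] = +2043.0633 N (tension)
  F[2-4] = +1165.0098 N (tension)
  F[3-4] = -2266.1111 N (compression)
  Rx@0 = -3216.9800 N
  Ry@0 = -474.7308 N
  Ry@4 = +1943.7108 N

-2062.648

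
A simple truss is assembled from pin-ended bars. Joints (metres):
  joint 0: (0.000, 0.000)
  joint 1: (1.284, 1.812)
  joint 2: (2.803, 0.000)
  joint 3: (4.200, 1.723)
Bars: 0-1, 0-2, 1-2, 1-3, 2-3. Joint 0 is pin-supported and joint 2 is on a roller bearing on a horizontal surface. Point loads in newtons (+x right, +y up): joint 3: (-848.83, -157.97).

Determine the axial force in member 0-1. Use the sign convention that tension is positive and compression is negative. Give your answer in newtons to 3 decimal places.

N=4 nodes, M=5 members, R=3 reactions → 2N=8, M+R=8
member 0 (0-1): L=2.2208, (cx,cy)=(0.5782,0.8159)
member 1 (0-2): L=2.8030, (cx,cy)=(1.0000,0.0000)
member 2 (1-2): L=2.3645, (cx,cy)=(0.6424,-0.7663)
member 3 (1-3): L=2.9174, (cx,cy)=(0.9995,-0.0305)
member 4 (2-3): L=2.2182, (cx,cy)=(0.6298,0.7768)
solve A·x = −loads:
  F[0-1] = -542.9994 N (compression)
  F[0-2] = -534.8855 N (compression)
  F[1-2] = +606.1362 N (tension)
  F[1-3] = -703.6709 N (compression)
  F[2-3] = -231.0064 N (compression)
  Rx@0 = +848.8300 N
  Ry@0 = +443.0432 N
  Ry@2 = -285.0732 N

-542.999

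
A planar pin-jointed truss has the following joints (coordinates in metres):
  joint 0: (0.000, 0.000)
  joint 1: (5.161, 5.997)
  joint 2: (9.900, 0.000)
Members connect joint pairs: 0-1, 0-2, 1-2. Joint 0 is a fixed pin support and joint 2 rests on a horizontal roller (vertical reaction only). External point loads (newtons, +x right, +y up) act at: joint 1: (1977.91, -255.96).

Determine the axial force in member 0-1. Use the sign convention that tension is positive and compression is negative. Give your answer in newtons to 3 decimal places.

1419.082

N=3 nodes, M=3 members, R=3 reactions → 2N=6, M+R=6
member 0 (0-1): L=7.9120, (cx,cy)=(0.6523,0.7580)
member 1 (0-2): L=9.9000, (cx,cy)=(1.0000,0.0000)
member 2 (1-2): L=7.6434, (cx,cy)=(0.6200,-0.7846)
solve A·x = −loads:
  F[0-1] = +1419.0817 N (tension)
  F[0-2] = +1052.2439 N (tension)
  F[1-2] = -1697.1429 N (compression)
  Rx@0 = -1977.9100 N
  Ry@0 = -1075.6093 N
  Ry@2 = +1331.5693 N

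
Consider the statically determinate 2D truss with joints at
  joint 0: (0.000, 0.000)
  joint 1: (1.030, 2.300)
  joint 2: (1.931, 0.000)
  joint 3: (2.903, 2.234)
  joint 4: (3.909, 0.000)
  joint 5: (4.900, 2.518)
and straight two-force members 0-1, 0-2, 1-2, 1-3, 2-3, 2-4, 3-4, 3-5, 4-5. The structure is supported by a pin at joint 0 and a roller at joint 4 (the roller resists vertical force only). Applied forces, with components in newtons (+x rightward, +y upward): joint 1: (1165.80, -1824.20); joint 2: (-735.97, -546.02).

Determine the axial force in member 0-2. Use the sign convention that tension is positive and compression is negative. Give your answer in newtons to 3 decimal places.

N=6 nodes, M=9 members, R=3 reactions → 2N=12, M+R=12
member 0 (0-1): L=2.5201, (cx,cy)=(0.4087,0.9127)
member 1 (0-2): L=1.9310, (cx,cy)=(1.0000,0.0000)
member 2 (1-2): L=2.4702, (cx,cy)=(0.3648,-0.9311)
member 3 (1-3): L=1.8742, (cx,cy)=(0.9994,-0.0352)
member 4 (2-3): L=2.4363, (cx,cy)=(0.3990,0.9170)
member 5 (2-4): L=1.9780, (cx,cy)=(1.0000,0.0000)
member 6 (3-4): L=2.4501, (cx,cy)=(0.4106,-0.9118)
member 7 (3-5): L=2.0171, (cx,cy)=(0.9900,0.1408)
member 8 (4-5): L=2.7060, (cx,cy)=(0.3662,0.9305)
solve A·x = −loads:
  F[0-1] = -1023.2542 N (compression)
  F[0-2] = +848.0484 N (tension)
  F[1-2] = -908.7885 N (compression)
  F[1-3] = -1253.3148 N (compression)
  F[2-3] = +1518.2662 N (tension)
  F[2-4] = +646.8005 N (tension)
  F[3-4] = -1575.2482 N (compression)
  F[3-5] = +0.0000 N (tension)
  F[4-5] = -0.0000 N (compression)
  Rx@0 = -429.8300 N
  Ry@0 = +933.8857 N
  Ry@4 = +1436.3343 N

848.048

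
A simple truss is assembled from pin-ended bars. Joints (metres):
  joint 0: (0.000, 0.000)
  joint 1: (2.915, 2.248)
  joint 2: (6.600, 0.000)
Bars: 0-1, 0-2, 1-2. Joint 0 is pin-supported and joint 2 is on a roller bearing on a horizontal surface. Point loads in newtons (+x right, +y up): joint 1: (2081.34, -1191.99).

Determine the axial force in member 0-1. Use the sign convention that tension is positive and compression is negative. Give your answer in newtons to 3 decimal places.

71.051

N=3 nodes, M=3 members, R=3 reactions → 2N=6, M+R=6
member 0 (0-1): L=3.6811, (cx,cy)=(0.7919,0.6107)
member 1 (0-2): L=6.6000, (cx,cy)=(1.0000,0.0000)
member 2 (1-2): L=4.3166, (cx,cy)=(0.8537,-0.5208)
solve A·x = −loads:
  F[0-1] = +71.0505 N (tension)
  F[0-2] = +2025.0768 N (tension)
  F[1-2] = -2372.1505 N (compression)
  Rx@0 = -2081.3400 N
  Ry@0 = -43.3893 N
  Ry@2 = +1235.3793 N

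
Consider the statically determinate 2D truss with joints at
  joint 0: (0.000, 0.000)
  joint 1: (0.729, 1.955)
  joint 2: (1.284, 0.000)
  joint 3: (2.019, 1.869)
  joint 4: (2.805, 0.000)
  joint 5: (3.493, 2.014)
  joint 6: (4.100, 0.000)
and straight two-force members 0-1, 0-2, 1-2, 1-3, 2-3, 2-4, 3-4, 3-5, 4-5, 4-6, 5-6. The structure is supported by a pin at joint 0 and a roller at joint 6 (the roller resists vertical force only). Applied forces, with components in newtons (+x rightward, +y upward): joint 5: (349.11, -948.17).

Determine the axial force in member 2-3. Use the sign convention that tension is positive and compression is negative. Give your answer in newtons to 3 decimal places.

34.926

N=7 nodes, M=11 members, R=3 reactions → 2N=14, M+R=14
member 0 (0-1): L=2.0865, (cx,cy)=(0.3494,0.9370)
member 1 (0-2): L=1.2840, (cx,cy)=(1.0000,0.0000)
member 2 (1-2): L=2.0323, (cx,cy)=(0.2731,-0.9620)
member 3 (1-3): L=1.2929, (cx,cy)=(0.9978,-0.0665)
member 4 (2-3): L=2.0083, (cx,cy)=(0.3660,0.9306)
member 5 (2-4): L=1.5210, (cx,cy)=(1.0000,0.0000)
member 6 (3-4): L=2.0275, (cx,cy)=(0.3877,-0.9218)
member 7 (3-5): L=1.4811, (cx,cy)=(0.9952,0.0979)
member 8 (4-5): L=2.1283, (cx,cy)=(0.3233,0.9463)
member 9 (4-6): L=1.2950, (cx,cy)=(1.0000,0.0000)
member 10 (5-6): L=2.1035, (cx,cy)=(0.2886,-0.9575)
solve A·x = −loads:
  F[0-1] = +33.2070 N (tension)
  F[0-2] = +337.5078 N (tension)
  F[1-2] = -33.7872 N (compression)
  F[1-3] = +20.8756 N (tension)
  F[2-3] = +34.9259 N (tension)
  F[2-4] = +315.4986 N (tension)
  F[3-4] = -28.9684 N (compression)
  F[3-5] = +45.0577 N (tension)
  F[4-5] = +28.2182 N (tension)
  F[4-6] = +295.1467 N (tension)
  F[5-6] = -1022.7948 N (compression)
  Rx@0 = -349.1100 N
  Ry@0 = -31.1142 N
  Ry@6 = +979.2842 N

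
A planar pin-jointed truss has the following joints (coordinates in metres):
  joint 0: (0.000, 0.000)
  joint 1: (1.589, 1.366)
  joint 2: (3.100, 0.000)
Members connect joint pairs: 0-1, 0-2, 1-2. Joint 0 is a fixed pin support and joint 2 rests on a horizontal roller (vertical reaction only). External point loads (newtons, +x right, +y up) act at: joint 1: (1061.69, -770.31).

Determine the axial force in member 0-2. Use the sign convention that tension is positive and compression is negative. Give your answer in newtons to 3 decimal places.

N=3 nodes, M=3 members, R=3 reactions → 2N=6, M+R=6
member 0 (0-1): L=2.0954, (cx,cy)=(0.7583,0.6519)
member 1 (0-2): L=3.1000, (cx,cy)=(1.0000,0.0000)
member 2 (1-2): L=2.0369, (cx,cy)=(0.7418,-0.6706)
solve A·x = −loads:
  F[0-1] = +141.6871 N (tension)
  F[0-2] = +954.2469 N (tension)
  F[1-2] = -1286.3882 N (compression)
  Rx@0 = -1061.6900 N
  Ry@0 = -92.3646 N
  Ry@2 = +862.6746 N

954.247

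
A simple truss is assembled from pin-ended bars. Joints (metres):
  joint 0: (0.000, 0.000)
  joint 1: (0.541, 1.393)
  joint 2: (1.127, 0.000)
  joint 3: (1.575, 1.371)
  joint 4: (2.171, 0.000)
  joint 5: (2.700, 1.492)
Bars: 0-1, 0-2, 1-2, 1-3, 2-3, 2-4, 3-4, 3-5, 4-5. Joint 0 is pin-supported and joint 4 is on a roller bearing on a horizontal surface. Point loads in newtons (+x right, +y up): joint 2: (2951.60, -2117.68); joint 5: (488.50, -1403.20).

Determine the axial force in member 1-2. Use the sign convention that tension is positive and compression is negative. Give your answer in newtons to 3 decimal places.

376.071

N=6 nodes, M=9 members, R=3 reactions → 2N=12, M+R=12
member 0 (0-1): L=1.4944, (cx,cy)=(0.3620,0.9322)
member 1 (0-2): L=1.1270, (cx,cy)=(1.0000,0.0000)
member 2 (1-2): L=1.5112, (cx,cy)=(0.3878,-0.9218)
member 3 (1-3): L=1.0342, (cx,cy)=(0.9998,-0.0213)
member 4 (2-3): L=1.4423, (cx,cy)=(0.3106,0.9505)
member 5 (2-4): L=1.0440, (cx,cy)=(1.0000,0.0000)
member 6 (3-4): L=1.4949, (cx,cy)=(0.3987,-0.9171)
member 7 (3-5): L=1.1315, (cx,cy)=(0.9943,0.1069)
member 8 (4-5): L=1.5830, (cx,cy)=(0.3342,0.9425)
solve A·x = −loads:
  F[0-1] = -365.5235 N (compression)
  F[0-2] = +3572.4291 N (tension)
  F[1-2] = +376.0713 N (tension)
  F[1-3] = -278.2179 N (compression)
  F[2-3] = +1863.1884 N (tension)
  F[2-4] = +187.9368 N (tension)
  F[3-4] = -1817.3706 N (compression)
  F[3-5] = +1031.0197 N (tension)
  F[4-5] = -1605.7698 N (compression)
  Rx@0 = -3440.1000 N
  Ry@0 = +340.7292 N
  Ry@4 = +3180.1508 N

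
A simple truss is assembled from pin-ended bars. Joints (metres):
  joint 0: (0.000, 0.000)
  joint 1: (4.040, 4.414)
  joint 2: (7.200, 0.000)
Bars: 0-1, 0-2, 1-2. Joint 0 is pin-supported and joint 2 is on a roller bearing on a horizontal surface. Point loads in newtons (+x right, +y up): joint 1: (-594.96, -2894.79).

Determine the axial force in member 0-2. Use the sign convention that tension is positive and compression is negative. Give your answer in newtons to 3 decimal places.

901.721

N=3 nodes, M=3 members, R=3 reactions → 2N=6, M+R=6
member 0 (0-1): L=5.9837, (cx,cy)=(0.6752,0.7377)
member 1 (0-2): L=7.2000, (cx,cy)=(1.0000,0.0000)
member 2 (1-2): L=5.4285, (cx,cy)=(0.5821,-0.8131)
solve A·x = −loads:
  F[0-1] = -2216.7646 N (compression)
  F[0-2] = +901.7206 N (tension)
  F[1-2] = -1549.0576 N (compression)
  Rx@0 = +594.9600 N
  Ry@0 = +1635.2347 N
  Ry@2 = +1259.5553 N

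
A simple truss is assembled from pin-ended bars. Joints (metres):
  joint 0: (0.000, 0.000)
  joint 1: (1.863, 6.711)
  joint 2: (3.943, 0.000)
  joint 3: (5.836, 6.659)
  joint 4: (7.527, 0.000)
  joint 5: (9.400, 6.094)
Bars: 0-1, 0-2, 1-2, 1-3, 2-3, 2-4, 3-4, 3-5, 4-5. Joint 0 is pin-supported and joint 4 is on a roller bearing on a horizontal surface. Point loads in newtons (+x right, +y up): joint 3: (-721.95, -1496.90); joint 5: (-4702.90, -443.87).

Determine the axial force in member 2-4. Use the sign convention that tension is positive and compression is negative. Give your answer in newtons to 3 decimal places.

N=6 nodes, M=9 members, R=3 reactions → 2N=12, M+R=12
member 0 (0-1): L=6.9648, (cx,cy)=(0.2675,0.9636)
member 1 (0-2): L=3.9430, (cx,cy)=(1.0000,0.0000)
member 2 (1-2): L=7.0259, (cx,cy)=(0.2960,-0.9552)
member 3 (1-3): L=3.9733, (cx,cy)=(0.9999,-0.0131)
member 4 (2-3): L=6.9228, (cx,cy)=(0.2734,0.9619)
member 5 (2-4): L=3.5840, (cx,cy)=(1.0000,0.0000)
member 6 (3-4): L=6.8704, (cx,cy)=(0.2461,-0.9692)
member 7 (3-5): L=3.6085, (cx,cy)=(0.9877,-0.1566)
member 8 (4-5): L=6.3753, (cx,cy)=(0.2938,0.9559)
solve A·x = −loads:
  F[0-1] = -4848.7748 N (compression)
  F[0-2] = -4127.8592 N (compression)
  F[1-2] = +4929.1188 N (tension)
  F[1-3] = -2756.4704 N (compression)
  F[2-3] = -4894.7110 N (compression)
  F[2-4] = -1330.1929 N (compression)
  F[3-4] = +3988.1678 N (tension)
  F[3-5] = -4408.6908 N (compression)
  F[4-5] = -1186.5188 N (compression)
  Rx@0 = +5424.8500 N
  Ry@0 = +4672.0907 N
  Ry@4 = -2731.3207 N

-1330.193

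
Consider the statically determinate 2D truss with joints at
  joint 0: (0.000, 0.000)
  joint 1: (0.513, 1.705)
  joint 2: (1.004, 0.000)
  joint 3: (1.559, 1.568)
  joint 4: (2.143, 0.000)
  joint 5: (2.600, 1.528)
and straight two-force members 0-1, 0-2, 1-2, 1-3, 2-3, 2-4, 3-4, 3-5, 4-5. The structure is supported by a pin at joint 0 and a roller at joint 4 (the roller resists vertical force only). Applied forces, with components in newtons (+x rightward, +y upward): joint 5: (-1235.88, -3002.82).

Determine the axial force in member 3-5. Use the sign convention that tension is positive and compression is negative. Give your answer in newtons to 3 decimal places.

-334.194

N=6 nodes, M=9 members, R=3 reactions → 2N=12, M+R=12
member 0 (0-1): L=1.7805, (cx,cy)=(0.2881,0.9576)
member 1 (0-2): L=1.0040, (cx,cy)=(1.0000,0.0000)
member 2 (1-2): L=1.7743, (cx,cy)=(0.2767,-0.9609)
member 3 (1-3): L=1.0549, (cx,cy)=(0.9915,-0.1299)
member 4 (2-3): L=1.6633, (cx,cy)=(0.3337,0.9427)
member 5 (2-4): L=1.1390, (cx,cy)=(1.0000,0.0000)
member 6 (3-4): L=1.6732, (cx,cy)=(0.3490,-0.9371)
member 7 (3-5): L=1.0418, (cx,cy)=(0.9993,-0.0384)
member 8 (4-5): L=1.5949, (cx,cy)=(0.2865,0.9581)
solve A·x = −loads:
  F[0-1] = -251.5130 N (compression)
  F[0-2] = -1163.4139 N (compression)
  F[1-2] = +270.7233 N (tension)
  F[1-3] = -148.6422 N (compression)
  F[2-3] = -275.9665 N (compression)
  F[2-4] = -996.4151 N (compression)
  F[3-4] = +270.7029 N (tension)
  F[3-5] = -334.1939 N (compression)
  F[4-5] = -3147.6401 N (compression)
  Rx@0 = +1235.8800 N
  Ry@0 = +240.8474 N
  Ry@4 = +2761.9726 N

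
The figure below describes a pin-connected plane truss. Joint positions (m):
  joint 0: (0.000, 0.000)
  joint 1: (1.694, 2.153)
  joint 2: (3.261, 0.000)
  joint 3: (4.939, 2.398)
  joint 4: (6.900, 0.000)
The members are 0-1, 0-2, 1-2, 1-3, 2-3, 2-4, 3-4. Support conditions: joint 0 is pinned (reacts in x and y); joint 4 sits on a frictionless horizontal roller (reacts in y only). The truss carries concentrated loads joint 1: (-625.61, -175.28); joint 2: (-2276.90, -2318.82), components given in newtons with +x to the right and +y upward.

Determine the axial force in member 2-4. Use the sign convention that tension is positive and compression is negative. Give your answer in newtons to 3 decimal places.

771.740

N=5 nodes, M=7 members, R=3 reactions → 2N=10, M+R=10
member 0 (0-1): L=2.7395, (cx,cy)=(0.6184,0.7859)
member 1 (0-2): L=3.2610, (cx,cy)=(1.0000,0.0000)
member 2 (1-2): L=2.6629, (cx,cy)=(0.5885,-0.8085)
member 3 (1-3): L=3.2542, (cx,cy)=(0.9972,0.0753)
member 4 (2-3): L=2.9268, (cx,cy)=(0.5733,0.8193)
member 5 (2-4): L=3.6390, (cx,cy)=(1.0000,0.0000)
member 6 (3-4): L=3.0977, (cx,cy)=(0.6330,-0.7741)
solve A·x = −loads:
  F[0-1] = -1972.7461 N (compression)
  F[0-2] = -1682.6558 N (compression)
  F[1-2] = +1559.5626 N (tension)
  F[1-3] = -1516.2908 N (compression)
  F[2-3] = +1291.1490 N (tension)
  F[2-4] = +771.7398 N (tension)
  F[3-4] = -1219.0927 N (compression)
  Rx@0 = +2902.5100 N
  Ry@0 = +1550.3814 N
  Ry@4 = +943.7186 N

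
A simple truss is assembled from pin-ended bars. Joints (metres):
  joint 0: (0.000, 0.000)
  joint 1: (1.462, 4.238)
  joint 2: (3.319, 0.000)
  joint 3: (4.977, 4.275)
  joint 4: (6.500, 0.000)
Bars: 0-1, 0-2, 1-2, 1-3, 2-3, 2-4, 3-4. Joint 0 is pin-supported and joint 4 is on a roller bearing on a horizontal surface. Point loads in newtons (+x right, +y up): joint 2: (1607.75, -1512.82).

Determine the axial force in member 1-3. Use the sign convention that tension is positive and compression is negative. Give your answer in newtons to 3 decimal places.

N=5 nodes, M=7 members, R=3 reactions → 2N=10, M+R=10
member 0 (0-1): L=4.4831, (cx,cy)=(0.3261,0.9453)
member 1 (0-2): L=3.3190, (cx,cy)=(1.0000,0.0000)
member 2 (1-2): L=4.6270, (cx,cy)=(0.4013,-0.9159)
member 3 (1-3): L=3.5152, (cx,cy)=(0.9999,0.0105)
member 4 (2-3): L=4.5853, (cx,cy)=(0.3616,0.9323)
member 5 (2-4): L=3.1810, (cx,cy)=(1.0000,0.0000)
member 6 (3-4): L=4.5382, (cx,cy)=(0.3356,-0.9420)
solve A·x = −loads:
  F[0-1] = -783.1663 N (compression)
  F[0-2] = +1863.1518 N (tension)
  F[1-2] = +801.6731 N (tension)
  F[1-3] = -577.1775 N (compression)
  F[2-3] = +835.0472 N (tension)
  F[2-4] = +275.1978 N (tension)
  F[3-4] = -820.0259 N (compression)
  Rx@0 = -1607.7500 N
  Ry@0 = +740.3508 N
  Ry@4 = +772.4692 N

-577.178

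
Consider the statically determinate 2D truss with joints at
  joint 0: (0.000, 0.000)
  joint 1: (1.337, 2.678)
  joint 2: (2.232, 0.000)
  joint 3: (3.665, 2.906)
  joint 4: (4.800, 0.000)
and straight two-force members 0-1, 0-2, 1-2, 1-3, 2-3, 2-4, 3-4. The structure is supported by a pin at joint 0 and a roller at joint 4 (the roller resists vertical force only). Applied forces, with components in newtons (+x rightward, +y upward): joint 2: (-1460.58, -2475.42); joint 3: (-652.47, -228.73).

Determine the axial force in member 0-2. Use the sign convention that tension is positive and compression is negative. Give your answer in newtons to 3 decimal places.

-1227.649

N=5 nodes, M=7 members, R=3 reactions → 2N=10, M+R=10
member 0 (0-1): L=2.9932, (cx,cy)=(0.4467,0.8947)
member 1 (0-2): L=2.2320, (cx,cy)=(1.0000,0.0000)
member 2 (1-2): L=2.8236, (cx,cy)=(0.3170,-0.9484)
member 3 (1-3): L=2.3391, (cx,cy)=(0.9952,0.0975)
member 4 (2-3): L=3.2401, (cx,cy)=(0.4423,0.8969)
member 5 (2-4): L=2.5680, (cx,cy)=(1.0000,0.0000)
member 6 (3-4): L=3.1198, (cx,cy)=(0.3638,-0.9315)
solve A·x = −loads:
  F[0-1] = -1982.1866 N (compression)
  F[0-2] = -1227.6489 N (compression)
  F[1-2] = +1722.0757 N (tension)
  F[1-3] = -1438.0976 N (compression)
  F[2-3] = +938.9667 N (tension)
  F[2-4] = +363.5042 N (tension)
  F[3-4] = -999.1676 N (compression)
  Rx@0 = +2113.0500 N
  Ry@0 = +1773.4510 N
  Ry@4 = +930.6990 N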